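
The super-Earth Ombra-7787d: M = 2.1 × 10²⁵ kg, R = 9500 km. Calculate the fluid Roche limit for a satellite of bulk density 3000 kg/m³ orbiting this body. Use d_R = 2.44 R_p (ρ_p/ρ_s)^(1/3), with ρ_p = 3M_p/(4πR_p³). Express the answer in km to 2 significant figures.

29000 km

ρ_p = 3M_p/(4πR_p³) = 3 × (2.1 × 10²⁵) / (4π × (9.5 × 10⁶ m)³) = 5800 kg/m³
d_R = 2.44 × 9500 km × (5800/3000)^(1/3)
    = 29000 km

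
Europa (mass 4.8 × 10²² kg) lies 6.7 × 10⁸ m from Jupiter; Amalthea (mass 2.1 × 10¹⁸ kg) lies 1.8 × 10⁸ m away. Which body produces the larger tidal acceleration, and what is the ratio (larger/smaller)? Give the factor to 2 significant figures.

Europa, by a factor of ≈ 440

Tidal acceleration ∝ M/d³, so compare M/d³ for each.
Europa: (4.8 × 10²²) / (6.7 × 10⁸)³ = 1.596 × 10⁻⁴
Amalthea: (2.1 × 10¹⁸) / (1.8 × 10⁸)³ = 3.601 × 10⁻⁷
Ratio (larger/smaller) = 440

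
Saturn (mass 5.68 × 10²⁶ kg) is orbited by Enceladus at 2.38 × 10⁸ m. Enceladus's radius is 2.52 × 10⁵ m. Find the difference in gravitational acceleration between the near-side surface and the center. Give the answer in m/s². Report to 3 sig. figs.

1.42 × 10⁻³ m/s²

Since r ≪ d, expand the inverse-square field across one radius to get the leading 2GMr/d³ term.
Δa = 2GMr/d³
   = 2 × (6.674 × 10⁻¹¹) × (5.68 × 10²⁶) × (2.52 × 10⁵) / (2.38 × 10⁸)³
   = 1.42 × 10⁻³ m/s²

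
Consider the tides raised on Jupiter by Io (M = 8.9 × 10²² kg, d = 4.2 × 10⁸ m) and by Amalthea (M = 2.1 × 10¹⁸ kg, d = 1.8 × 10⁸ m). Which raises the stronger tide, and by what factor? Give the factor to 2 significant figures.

Io, by a factor of ≈ 3300

Tidal acceleration ∝ M/d³, so compare M/d³ for each.
Io: (8.9 × 10²²) / (4.2 × 10⁸)³ = 1.201 × 10⁻³
Amalthea: (2.1 × 10¹⁸) / (1.8 × 10⁸)³ = 3.601 × 10⁻⁷
Ratio (larger/smaller) = 3300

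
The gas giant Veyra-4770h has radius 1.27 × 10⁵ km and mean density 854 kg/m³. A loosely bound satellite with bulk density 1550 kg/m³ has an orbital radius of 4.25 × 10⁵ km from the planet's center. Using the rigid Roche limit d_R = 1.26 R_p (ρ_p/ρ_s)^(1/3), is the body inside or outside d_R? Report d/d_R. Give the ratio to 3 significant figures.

outside; d/d_R ≈ 3.24

d_R = 1.26 × (1.27 × 10⁵ km) × (854/1550)^(1/3) = 1.312 × 10⁵ km
d/d_R = (4.25 × 10⁵) / (1.312 × 10⁵) = 3.24
Since d/d_R > 1, the body is outside the Roche limit.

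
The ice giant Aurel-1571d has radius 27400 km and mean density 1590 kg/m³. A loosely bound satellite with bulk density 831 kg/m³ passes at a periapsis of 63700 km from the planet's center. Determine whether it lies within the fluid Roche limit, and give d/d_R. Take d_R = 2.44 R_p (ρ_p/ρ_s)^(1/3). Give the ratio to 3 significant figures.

d_R = 2.44 × (27400 km) × (1590/831)^(1/3) = 83000 km
d/d_R = (63700) / (83000) = 0.767
Since d/d_R < 1, the body is inside the Roche limit.

inside; d/d_R ≈ 0.767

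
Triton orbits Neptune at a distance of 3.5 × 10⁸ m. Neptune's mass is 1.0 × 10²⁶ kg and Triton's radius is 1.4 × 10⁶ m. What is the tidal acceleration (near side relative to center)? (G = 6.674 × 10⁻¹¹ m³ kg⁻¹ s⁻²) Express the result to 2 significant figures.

Δa = 2GMr/d³
   = 2 × (6.674 × 10⁻¹¹) × (1.0 × 10²⁶) × (1.4 × 10⁶) / (3.5 × 10⁸)³
   = 4.4 × 10⁻⁴ m/s²

4.4 × 10⁻⁴ m/s²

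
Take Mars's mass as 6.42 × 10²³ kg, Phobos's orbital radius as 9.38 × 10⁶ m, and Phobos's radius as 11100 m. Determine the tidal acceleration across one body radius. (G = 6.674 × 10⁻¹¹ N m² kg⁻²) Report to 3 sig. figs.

Since r ≪ d, expand the inverse-square field across one radius to get the leading 2GMr/d³ term.
a_tidal = 2GMr/d³
        = 2 × (6.674 × 10⁻¹¹) × (6.42 × 10²³) × (11100) / (9.38 × 10⁶)³
        = 1.15 × 10⁻³ m/s²

1.15 × 10⁻³ m/s²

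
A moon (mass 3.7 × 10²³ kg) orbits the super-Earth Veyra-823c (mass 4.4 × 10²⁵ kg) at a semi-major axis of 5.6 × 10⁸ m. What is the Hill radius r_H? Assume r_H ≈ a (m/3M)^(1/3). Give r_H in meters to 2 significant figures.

r_H ≈ a (m/3M)^(1/3)
    = (5.6 × 10⁸) × (3.7 × 10²³ / (3 × 4.4 × 10²⁵))^(1/3)
    = 7.9 × 10⁷ m

7.9 × 10⁷ m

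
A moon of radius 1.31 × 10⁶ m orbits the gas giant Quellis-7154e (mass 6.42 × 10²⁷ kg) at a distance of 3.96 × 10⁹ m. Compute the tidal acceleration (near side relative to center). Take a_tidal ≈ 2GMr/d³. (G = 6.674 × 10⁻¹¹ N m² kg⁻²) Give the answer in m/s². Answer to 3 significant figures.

Since r ≪ d, expand the inverse-square field across one radius to get the leading 2GMr/d³ term.
Δa = 2GMr/d³
   = 2 × (6.674 × 10⁻¹¹) × (6.42 × 10²⁷) × (1.31 × 10⁶) / (3.96 × 10⁹)³
   = 1.81 × 10⁻⁵ m/s²

1.81 × 10⁻⁵ m/s²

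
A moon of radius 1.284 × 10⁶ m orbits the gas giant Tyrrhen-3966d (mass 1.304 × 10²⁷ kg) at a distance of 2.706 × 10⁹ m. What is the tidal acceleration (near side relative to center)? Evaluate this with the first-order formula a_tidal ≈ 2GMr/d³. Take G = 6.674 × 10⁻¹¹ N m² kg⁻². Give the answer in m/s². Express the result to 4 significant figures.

Δa = 2GMr/d³
   = 2 × (6.674 × 10⁻¹¹) × (1.304 × 10²⁷) × (1.284 × 10⁶) / (2.706 × 10⁹)³
   = 1.128 × 10⁻⁵ m/s²

1.128 × 10⁻⁵ m/s²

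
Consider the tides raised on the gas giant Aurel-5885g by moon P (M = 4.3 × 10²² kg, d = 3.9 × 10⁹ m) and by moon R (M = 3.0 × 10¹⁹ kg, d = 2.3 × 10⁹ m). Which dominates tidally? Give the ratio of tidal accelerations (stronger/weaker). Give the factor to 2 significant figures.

The tide-raising term goes as M/d³ (the gradient of a 1/d² field).
Moon P: (4.3 × 10²²) / (3.9 × 10⁹)³ = 7.249 × 10⁻⁷
Moon R: (3.0 × 10¹⁹) / (2.3 × 10⁹)³ = 2.466 × 10⁻⁹
Ratio (larger/smaller) = 290

Moon P, by a factor of ≈ 290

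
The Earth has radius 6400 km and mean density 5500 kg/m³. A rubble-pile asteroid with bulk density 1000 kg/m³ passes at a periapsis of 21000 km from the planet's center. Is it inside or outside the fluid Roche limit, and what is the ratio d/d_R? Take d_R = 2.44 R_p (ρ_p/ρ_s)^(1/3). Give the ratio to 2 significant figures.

inside; d/d_R ≈ 0.76

d_R = 2.44 × (6400 km) × (5500/1000)^(1/3) = 27560 km
d/d_R = (21000) / (27560) = 0.76
Since d/d_R < 1, the body is inside the Roche limit.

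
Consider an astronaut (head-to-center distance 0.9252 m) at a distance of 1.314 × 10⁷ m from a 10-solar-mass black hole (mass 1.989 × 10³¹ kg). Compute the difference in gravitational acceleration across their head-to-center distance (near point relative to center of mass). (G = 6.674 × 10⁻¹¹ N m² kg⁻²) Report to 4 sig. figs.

1.083 m/s²

Δg = 2GMr/d³
   = 2 × (6.674 × 10⁻¹¹) × (1.989 × 10³¹) × (0.9252) / (1.314 × 10⁷)³
   = 1.083 m/s²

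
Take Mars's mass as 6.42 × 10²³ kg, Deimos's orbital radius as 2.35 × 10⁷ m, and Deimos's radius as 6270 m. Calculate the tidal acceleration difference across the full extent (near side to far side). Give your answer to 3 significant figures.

8.28 × 10⁻⁵ m/s²

a_tidal = 4GMr/d³
        = 4 × (6.674 × 10⁻¹¹) × (6.42 × 10²³) × (6270) / (2.35 × 10⁷)³
        = 8.28 × 10⁻⁵ m/s²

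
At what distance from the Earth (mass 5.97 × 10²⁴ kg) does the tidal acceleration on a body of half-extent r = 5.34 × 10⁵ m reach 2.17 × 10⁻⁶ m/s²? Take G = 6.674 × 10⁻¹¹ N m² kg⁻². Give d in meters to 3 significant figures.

2GMr/d³ = a_tidal  ⇒  d = (2GMr / a_tidal)^(1/3)
d = (2 × 6.674×10⁻¹¹ × (5.97 × 10²⁴) × (5.34 × 10⁵) / (2.17 × 10⁻⁶))^(1/3)
  = 5.81 × 10⁸ m

5.81 × 10⁸ m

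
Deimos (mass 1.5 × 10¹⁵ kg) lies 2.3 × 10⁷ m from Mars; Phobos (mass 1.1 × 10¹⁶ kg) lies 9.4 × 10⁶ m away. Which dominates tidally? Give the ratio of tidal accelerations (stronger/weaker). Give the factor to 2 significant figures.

Phobos, by a factor of ≈ 110

The tide-raising term goes as M/d³ (the gradient of a 1/d² field).
Deimos: (1.5 × 10¹⁵) / (2.3 × 10⁷)³ = 1.233 × 10⁻⁷
Phobos: (1.1 × 10¹⁶) / (9.4 × 10⁶)³ = 1.324 × 10⁻⁵
Ratio (larger/smaller) = 110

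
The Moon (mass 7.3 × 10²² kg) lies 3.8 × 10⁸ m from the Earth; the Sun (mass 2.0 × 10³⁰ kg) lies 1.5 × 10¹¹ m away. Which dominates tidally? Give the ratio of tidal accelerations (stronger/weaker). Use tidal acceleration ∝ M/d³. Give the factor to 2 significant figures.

Tidal stretch scales as M/d³; compute that for each body.
The Moon: (7.3 × 10²²) / (3.8 × 10⁸)³ = 1.330 × 10⁻³
The Sun: (2.0 × 10³⁰) / (1.5 × 10¹¹)³ = 5.926 × 10⁻⁴
Ratio (larger/smaller) = 2.2

The Moon, by a factor of ≈ 2.2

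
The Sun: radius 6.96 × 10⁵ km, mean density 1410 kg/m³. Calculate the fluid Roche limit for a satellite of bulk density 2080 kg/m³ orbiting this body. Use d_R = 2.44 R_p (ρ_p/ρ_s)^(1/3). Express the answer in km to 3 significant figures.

1.49 × 10⁶ km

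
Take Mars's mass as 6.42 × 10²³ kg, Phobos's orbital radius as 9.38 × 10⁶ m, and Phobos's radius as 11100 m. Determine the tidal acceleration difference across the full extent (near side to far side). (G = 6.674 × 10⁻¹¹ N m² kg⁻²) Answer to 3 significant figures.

2.31 × 10⁻³ m/s²

Δa = 4GMr/d³
   = 4 × (6.674 × 10⁻¹¹) × (6.42 × 10²³) × (11100) / (9.38 × 10⁶)³
   = 2.31 × 10⁻³ m/s²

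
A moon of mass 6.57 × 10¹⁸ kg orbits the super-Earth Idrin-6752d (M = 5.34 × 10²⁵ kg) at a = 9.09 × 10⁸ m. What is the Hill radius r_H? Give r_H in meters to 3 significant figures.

r_H ≈ a (m/3M)^(1/3)
    = (9.09 × 10⁸) × (6.57 × 10¹⁸ / (3 × 5.34 × 10²⁵))^(1/3)
    = 3.13 × 10⁶ m

3.13 × 10⁶ m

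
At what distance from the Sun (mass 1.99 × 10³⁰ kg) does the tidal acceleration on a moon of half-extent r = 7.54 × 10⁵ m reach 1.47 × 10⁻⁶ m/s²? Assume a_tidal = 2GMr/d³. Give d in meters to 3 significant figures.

2GMr/d³ = a_tidal  ⇒  d = (2GMr / a_tidal)^(1/3)
d = (2 × 6.674×10⁻¹¹ × (1.99 × 10³⁰) × (7.54 × 10⁵) / (1.47 × 10⁻⁶))^(1/3)
  = 5.15 × 10¹⁰ m

5.15 × 10¹⁰ m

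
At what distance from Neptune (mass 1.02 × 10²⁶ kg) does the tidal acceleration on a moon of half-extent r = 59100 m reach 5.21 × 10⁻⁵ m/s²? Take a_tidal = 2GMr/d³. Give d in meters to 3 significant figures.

2GMr/d³ = a_tidal  ⇒  d = (2GMr / a_tidal)^(1/3)
d = (2 × 6.674×10⁻¹¹ × (1.02 × 10²⁶) × (59100) / (5.21 × 10⁻⁵))^(1/3)
  = 2.49 × 10⁸ m

2.49 × 10⁸ m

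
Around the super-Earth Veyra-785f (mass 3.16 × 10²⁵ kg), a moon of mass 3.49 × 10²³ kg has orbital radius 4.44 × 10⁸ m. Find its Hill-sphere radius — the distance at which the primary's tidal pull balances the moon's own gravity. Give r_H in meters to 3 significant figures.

6.86 × 10⁷ m

r_H ≈ a (m/3M)^(1/3)
    = (4.44 × 10⁸) × (3.49 × 10²³ / (3 × 3.16 × 10²⁵))^(1/3)
    = 6.86 × 10⁷ m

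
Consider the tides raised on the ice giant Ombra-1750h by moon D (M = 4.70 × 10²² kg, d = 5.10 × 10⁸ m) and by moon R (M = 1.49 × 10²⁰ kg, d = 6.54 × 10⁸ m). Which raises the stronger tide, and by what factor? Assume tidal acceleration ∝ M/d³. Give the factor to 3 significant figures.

Compare M/d³ for the two perturbers:
Moon D: (4.70 × 10²²) / (5.10 × 10⁸)³ = 3.543 × 10⁻⁴
Moon R: (1.49 × 10²⁰) / (6.54 × 10⁸)³ = 5.327 × 10⁻⁷
Ratio (larger/smaller) = 665

Moon D, by a factor of ≈ 665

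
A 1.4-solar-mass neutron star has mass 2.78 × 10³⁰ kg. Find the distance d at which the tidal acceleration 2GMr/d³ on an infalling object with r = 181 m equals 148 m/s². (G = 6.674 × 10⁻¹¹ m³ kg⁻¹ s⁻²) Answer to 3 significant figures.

2GMr/d³ = a_tidal  ⇒  d = (2GMr / a_tidal)^(1/3)
d = (2 × 6.674×10⁻¹¹ × (2.78 × 10³⁰) × (181) / (148))^(1/3)
  = 7.68 × 10⁶ m

7.68 × 10⁶ m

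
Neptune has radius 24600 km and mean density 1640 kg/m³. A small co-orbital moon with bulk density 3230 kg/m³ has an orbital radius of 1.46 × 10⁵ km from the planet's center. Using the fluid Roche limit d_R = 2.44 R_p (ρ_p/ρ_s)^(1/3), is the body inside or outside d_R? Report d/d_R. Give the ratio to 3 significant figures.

outside; d/d_R ≈ 3.05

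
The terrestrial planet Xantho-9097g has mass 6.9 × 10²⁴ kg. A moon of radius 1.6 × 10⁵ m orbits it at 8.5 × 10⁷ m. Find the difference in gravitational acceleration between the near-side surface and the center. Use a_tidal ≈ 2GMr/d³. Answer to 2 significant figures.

2.4 × 10⁻⁴ m/s²

Since r ≪ d, expand the inverse-square field across one radius to get the leading 2GMr/d³ term.
a_tidal = 2GMr/d³
        = 2 × (6.674 × 10⁻¹¹) × (6.9 × 10²⁴) × (1.6 × 10⁵) / (8.5 × 10⁷)³
        = 2.4 × 10⁻⁴ m/s²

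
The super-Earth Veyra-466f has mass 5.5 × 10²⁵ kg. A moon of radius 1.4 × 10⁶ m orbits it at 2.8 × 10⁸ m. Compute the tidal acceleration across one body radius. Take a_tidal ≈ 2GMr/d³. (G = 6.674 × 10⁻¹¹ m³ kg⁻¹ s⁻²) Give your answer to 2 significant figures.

Δa = 2GMr/d³
   = 2 × (6.674 × 10⁻¹¹) × (5.5 × 10²⁵) × (1.4 × 10⁶) / (2.8 × 10⁸)³
   = 4.7 × 10⁻⁴ m/s²

4.7 × 10⁻⁴ m/s²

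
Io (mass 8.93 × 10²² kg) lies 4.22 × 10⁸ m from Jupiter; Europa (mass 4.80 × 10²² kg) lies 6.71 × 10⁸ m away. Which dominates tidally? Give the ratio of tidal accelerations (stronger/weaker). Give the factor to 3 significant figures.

Tidal acceleration ∝ M/d³, so compare M/d³ for each.
Io: (8.93 × 10²²) / (4.22 × 10⁸)³ = 1.188 × 10⁻³
Europa: (4.80 × 10²²) / (6.71 × 10⁸)³ = 1.589 × 10⁻⁴
Ratio (larger/smaller) = 7.48

Io, by a factor of ≈ 7.48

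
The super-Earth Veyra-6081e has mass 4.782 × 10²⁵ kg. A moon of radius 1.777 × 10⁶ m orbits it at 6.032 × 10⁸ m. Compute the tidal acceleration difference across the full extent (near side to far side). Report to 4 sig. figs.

Δa = 4GMr/d³
   = 4 × (6.674 × 10⁻¹¹) × (4.782 × 10²⁵) × (1.777 × 10⁶) / (6.032 × 10⁸)³
   = 1.034 × 10⁻⁴ m/s²

1.034 × 10⁻⁴ m/s²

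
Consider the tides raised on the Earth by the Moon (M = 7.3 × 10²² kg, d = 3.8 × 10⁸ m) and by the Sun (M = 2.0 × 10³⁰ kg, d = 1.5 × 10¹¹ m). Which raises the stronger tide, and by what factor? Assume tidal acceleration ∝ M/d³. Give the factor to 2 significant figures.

The Moon, by a factor of ≈ 2.2

Compare M/d³ for the two perturbers:
The Moon: (7.3 × 10²²) / (3.8 × 10⁸)³ = 1.330 × 10⁻³
The Sun: (2.0 × 10³⁰) / (1.5 × 10¹¹)³ = 5.926 × 10⁻⁴
Ratio (larger/smaller) = 2.2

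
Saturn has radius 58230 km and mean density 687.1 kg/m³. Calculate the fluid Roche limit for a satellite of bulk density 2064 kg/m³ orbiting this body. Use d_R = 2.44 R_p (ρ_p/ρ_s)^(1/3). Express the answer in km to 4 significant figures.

98470 km

d_R = 2.44 × 58230 km × (687.1/2064)^(1/3)
    = 98470 km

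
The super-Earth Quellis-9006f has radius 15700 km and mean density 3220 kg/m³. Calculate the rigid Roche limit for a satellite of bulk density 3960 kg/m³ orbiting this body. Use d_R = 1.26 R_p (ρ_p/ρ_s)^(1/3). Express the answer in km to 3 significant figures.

d_R = 1.26 × 15700 km × (3220/3960)^(1/3)
    = 18500 km

18500 km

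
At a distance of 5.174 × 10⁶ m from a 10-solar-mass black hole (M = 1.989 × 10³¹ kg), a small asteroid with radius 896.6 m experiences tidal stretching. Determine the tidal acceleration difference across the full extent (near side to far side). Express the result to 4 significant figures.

3.437 × 10⁴ m/s²

Δg = 4GMr/d³
   = 4 × (6.674 × 10⁻¹¹) × (1.989 × 10³¹) × (896.6) / (5.174 × 10⁶)³
   = 3.437 × 10⁴ m/s²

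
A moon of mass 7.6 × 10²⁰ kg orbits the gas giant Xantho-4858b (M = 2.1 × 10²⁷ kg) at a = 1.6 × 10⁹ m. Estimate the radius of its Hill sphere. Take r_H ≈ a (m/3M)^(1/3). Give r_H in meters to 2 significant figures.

r_H ≈ a (m/3M)^(1/3)
    = (1.6 × 10⁹) × (7.6 × 10²⁰ / (3 × 2.1 × 10²⁷))^(1/3)
    = 7.9 × 10⁶ m

7.9 × 10⁶ m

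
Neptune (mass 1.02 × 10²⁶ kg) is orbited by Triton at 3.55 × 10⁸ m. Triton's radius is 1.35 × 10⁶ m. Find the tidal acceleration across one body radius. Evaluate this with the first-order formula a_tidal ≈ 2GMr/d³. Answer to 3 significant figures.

Δa = 2GMr/d³
   = 2 × (6.674 × 10⁻¹¹) × (1.02 × 10²⁶) × (1.35 × 10⁶) / (3.55 × 10⁸)³
   = 4.11 × 10⁻⁴ m/s²

4.11 × 10⁻⁴ m/s²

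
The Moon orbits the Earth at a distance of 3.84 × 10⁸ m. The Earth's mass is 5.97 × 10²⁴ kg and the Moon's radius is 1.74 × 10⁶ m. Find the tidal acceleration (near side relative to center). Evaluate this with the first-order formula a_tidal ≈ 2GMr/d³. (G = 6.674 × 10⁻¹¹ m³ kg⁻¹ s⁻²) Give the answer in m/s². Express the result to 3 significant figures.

The tidal stretch is the gradient of GM/d² times the body's extent r, hence the 1/d³ dependence.
a_tidal = 2GMr/d³
        = 2 × (6.674 × 10⁻¹¹) × (5.97 × 10²⁴) × (1.74 × 10⁶) / (3.84 × 10⁸)³
        = 2.45 × 10⁻⁵ m/s²

2.45 × 10⁻⁵ m/s²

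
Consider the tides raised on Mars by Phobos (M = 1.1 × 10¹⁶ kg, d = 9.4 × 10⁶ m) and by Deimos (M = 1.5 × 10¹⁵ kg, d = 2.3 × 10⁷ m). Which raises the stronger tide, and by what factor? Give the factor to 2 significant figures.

Phobos, by a factor of ≈ 110

Tidal stretch scales as M/d³; compute that for each body.
Phobos: (1.1 × 10¹⁶) / (9.4 × 10⁶)³ = 1.324 × 10⁻⁵
Deimos: (1.5 × 10¹⁵) / (2.3 × 10⁷)³ = 1.233 × 10⁻⁷
Ratio (larger/smaller) = 110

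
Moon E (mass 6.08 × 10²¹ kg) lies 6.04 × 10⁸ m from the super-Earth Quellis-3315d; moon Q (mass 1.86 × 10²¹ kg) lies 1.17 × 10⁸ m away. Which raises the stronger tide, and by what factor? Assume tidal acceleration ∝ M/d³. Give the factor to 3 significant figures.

Tidal acceleration ∝ M/d³, so compare M/d³ for each.
Moon E: (6.08 × 10²¹) / (6.04 × 10⁸)³ = 2.759 × 10⁻⁵
Moon Q: (1.86 × 10²¹) / (1.17 × 10⁸)³ = 1.161 × 10⁻³
Ratio (larger/smaller) = 42.1

Moon Q, by a factor of ≈ 42.1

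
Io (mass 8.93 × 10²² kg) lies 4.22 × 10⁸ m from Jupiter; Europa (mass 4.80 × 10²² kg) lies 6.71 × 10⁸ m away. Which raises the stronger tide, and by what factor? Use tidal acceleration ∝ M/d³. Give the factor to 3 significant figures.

Tidal acceleration ∝ M/d³, so compare M/d³ for each.
Io: (8.93 × 10²²) / (4.22 × 10⁸)³ = 1.188 × 10⁻³
Europa: (4.80 × 10²²) / (6.71 × 10⁸)³ = 1.589 × 10⁻⁴
Ratio (larger/smaller) = 7.48

Io, by a factor of ≈ 7.48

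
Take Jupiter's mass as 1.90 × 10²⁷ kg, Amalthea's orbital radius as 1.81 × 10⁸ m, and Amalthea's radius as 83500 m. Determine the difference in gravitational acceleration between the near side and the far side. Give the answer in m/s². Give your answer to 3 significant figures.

7.14 × 10⁻³ m/s²

Δa = 4GMr/d³
   = 4 × (6.674 × 10⁻¹¹) × (1.90 × 10²⁷) × (83500) / (1.81 × 10⁸)³
   = 7.14 × 10⁻³ m/s²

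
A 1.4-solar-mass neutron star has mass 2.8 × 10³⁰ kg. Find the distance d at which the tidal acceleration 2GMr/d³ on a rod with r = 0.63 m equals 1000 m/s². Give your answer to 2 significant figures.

6.2 × 10⁵ m

2GMr/d³ = a_tidal  ⇒  d = (2GMr / a_tidal)^(1/3)
d = (2 × 6.674×10⁻¹¹ × (2.8 × 10³⁰) × (0.63) / (1000))^(1/3)
  = 6.2 × 10⁵ m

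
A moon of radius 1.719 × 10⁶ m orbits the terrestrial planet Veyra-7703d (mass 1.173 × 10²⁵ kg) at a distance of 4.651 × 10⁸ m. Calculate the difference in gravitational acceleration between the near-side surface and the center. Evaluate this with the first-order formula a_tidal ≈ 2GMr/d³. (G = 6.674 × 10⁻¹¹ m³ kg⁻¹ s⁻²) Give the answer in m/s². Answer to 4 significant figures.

a_tidal = 2GMr/d³
        = 2 × (6.674 × 10⁻¹¹) × (1.173 × 10²⁵) × (1.719 × 10⁶) / (4.651 × 10⁸)³
        = 2.675 × 10⁻⁵ m/s²

2.675 × 10⁻⁵ m/s²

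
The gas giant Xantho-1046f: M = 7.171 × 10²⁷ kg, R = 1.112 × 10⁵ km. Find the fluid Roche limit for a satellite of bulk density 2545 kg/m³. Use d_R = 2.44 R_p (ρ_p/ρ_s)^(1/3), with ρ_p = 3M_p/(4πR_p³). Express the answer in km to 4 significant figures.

2.138 × 10⁵ km

ρ_p = 3M_p/(4πR_p³) = 3 × (7.171 × 10²⁷) / (4π × (1.112 × 10⁸ m)³) = 1245 kg/m³
d_R = 2.44 × 1.112 × 10⁵ km × (1245/2545)^(1/3)
    = 2.138 × 10⁵ km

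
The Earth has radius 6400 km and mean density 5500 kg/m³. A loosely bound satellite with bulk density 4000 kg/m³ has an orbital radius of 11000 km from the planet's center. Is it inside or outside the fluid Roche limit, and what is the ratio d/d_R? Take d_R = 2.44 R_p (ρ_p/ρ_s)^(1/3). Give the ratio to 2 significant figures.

inside; d/d_R ≈ 0.63

d_R = 2.44 × (6400 km) × (5500/4000)^(1/3) = 17360 km
d/d_R = (11000) / (17360) = 0.63
Since d/d_R < 1, the body is inside the Roche limit.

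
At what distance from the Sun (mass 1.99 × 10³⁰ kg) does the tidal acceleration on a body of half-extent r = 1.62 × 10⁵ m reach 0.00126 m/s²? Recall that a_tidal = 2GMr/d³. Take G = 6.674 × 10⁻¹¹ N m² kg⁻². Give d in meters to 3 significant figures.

3.24 × 10⁹ m

2GMr/d³ = a_tidal  ⇒  d = (2GMr / a_tidal)^(1/3)
d = (2 × 6.674×10⁻¹¹ × (1.99 × 10³⁰) × (1.62 × 10⁵) / (0.00126))^(1/3)
  = 3.24 × 10⁹ m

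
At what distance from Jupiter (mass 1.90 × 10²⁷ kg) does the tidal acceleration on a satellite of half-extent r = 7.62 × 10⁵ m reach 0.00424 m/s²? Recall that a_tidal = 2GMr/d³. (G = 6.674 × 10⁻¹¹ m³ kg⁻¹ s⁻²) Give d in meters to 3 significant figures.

3.57 × 10⁸ m

2GMr/d³ = a_tidal  ⇒  d = (2GMr / a_tidal)^(1/3)
d = (2 × 6.674×10⁻¹¹ × (1.90 × 10²⁷) × (7.62 × 10⁵) / (0.00424))^(1/3)
  = 3.57 × 10⁸ m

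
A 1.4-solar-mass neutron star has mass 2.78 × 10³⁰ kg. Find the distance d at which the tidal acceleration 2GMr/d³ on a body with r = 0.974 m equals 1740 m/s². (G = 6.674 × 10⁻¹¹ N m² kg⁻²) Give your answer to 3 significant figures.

2GMr/d³ = a_tidal  ⇒  d = (2GMr / a_tidal)^(1/3)
d = (2 × 6.674×10⁻¹¹ × (2.78 × 10³⁰) × (0.974) / (1740))^(1/3)
  = 5.92 × 10⁵ m

5.92 × 10⁵ m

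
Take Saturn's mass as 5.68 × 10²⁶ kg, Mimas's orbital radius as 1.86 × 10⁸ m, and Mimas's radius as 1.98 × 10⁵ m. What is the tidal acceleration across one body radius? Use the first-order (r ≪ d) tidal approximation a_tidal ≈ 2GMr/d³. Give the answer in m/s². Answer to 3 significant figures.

2.33 × 10⁻³ m/s²

Since r ≪ d, expand the inverse-square field across one radius to get the leading 2GMr/d³ term.
a_tidal = 2GMr/d³
        = 2 × (6.674 × 10⁻¹¹) × (5.68 × 10²⁶) × (1.98 × 10⁵) / (1.86 × 10⁸)³
        = 2.33 × 10⁻³ m/s²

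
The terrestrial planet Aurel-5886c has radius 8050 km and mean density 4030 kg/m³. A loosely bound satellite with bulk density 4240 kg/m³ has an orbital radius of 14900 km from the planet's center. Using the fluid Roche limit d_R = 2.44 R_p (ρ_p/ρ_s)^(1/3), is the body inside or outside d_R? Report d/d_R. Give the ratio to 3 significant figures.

d_R = 2.44 × (8050 km) × (4030/4240)^(1/3) = 19310 km
d/d_R = (14900) / (19310) = 0.772
Since d/d_R < 1, the body is inside the Roche limit.

inside; d/d_R ≈ 0.772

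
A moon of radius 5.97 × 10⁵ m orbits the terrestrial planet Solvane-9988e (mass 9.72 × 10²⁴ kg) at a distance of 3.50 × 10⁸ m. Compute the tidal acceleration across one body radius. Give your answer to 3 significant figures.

1.81 × 10⁻⁵ m/s²

Differencing GM/(d−r)² and GM/d² to first order in r/d gives 2GMr/d³.
a_tidal = 2GMr/d³
        = 2 × (6.674 × 10⁻¹¹) × (9.72 × 10²⁴) × (5.97 × 10⁵) / (3.50 × 10⁸)³
        = 1.81 × 10⁻⁵ m/s²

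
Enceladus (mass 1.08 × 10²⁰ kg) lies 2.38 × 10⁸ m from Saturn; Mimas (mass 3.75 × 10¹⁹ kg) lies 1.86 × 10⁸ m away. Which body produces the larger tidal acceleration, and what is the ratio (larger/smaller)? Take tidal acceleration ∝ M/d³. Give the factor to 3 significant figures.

Enceladus, by a factor of ≈ 1.37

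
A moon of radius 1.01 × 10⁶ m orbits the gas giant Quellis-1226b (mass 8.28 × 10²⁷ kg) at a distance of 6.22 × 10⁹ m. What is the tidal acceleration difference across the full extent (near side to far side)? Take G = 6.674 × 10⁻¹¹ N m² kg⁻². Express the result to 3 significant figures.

9.28 × 10⁻⁶ m/s²

a_tidal = 4GMr/d³
        = 4 × (6.674 × 10⁻¹¹) × (8.28 × 10²⁷) × (1.01 × 10⁶) / (6.22 × 10⁹)³
        = 9.28 × 10⁻⁶ m/s²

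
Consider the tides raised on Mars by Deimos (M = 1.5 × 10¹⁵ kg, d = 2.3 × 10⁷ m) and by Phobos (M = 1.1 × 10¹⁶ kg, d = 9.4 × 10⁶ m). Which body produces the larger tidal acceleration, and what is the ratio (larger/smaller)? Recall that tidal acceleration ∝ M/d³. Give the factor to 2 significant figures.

Phobos, by a factor of ≈ 110

The tide-raising term goes as M/d³ (the gradient of a 1/d² field).
Deimos: (1.5 × 10¹⁵) / (2.3 × 10⁷)³ = 1.233 × 10⁻⁷
Phobos: (1.1 × 10¹⁶) / (9.4 × 10⁶)³ = 1.324 × 10⁻⁵
Ratio (larger/smaller) = 110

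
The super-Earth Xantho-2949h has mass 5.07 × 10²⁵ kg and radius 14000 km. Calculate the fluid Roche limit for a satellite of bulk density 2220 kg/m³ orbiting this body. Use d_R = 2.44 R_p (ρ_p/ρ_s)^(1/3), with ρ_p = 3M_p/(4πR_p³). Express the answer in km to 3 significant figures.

ρ_p = 3M_p/(4πR_p³) = 3 × (5.07 × 10²⁵) / (4π × (1.40 × 10⁷ m)³) = 4410 kg/m³
d_R = 2.44 × 14000 km × (4410/2220)^(1/3)
    = 42900 km

42900 km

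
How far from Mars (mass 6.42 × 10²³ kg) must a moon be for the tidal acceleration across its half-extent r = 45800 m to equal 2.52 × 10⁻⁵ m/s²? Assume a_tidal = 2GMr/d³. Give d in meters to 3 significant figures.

5.38 × 10⁷ m

2GMr/d³ = a_tidal  ⇒  d = (2GMr / a_tidal)^(1/3)
d = (2 × 6.674×10⁻¹¹ × (6.42 × 10²³) × (45800) / (2.52 × 10⁻⁵))^(1/3)
  = 5.38 × 10⁷ m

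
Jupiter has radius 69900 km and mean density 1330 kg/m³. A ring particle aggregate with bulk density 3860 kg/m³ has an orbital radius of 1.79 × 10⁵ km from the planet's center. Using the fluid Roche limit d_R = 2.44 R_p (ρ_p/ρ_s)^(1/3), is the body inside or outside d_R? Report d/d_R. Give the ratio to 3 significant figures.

outside; d/d_R ≈ 1.50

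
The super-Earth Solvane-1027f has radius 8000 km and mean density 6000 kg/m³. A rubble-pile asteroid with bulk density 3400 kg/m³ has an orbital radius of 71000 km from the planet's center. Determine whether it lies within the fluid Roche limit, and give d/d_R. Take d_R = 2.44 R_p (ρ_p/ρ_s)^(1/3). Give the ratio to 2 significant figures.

outside; d/d_R ≈ 3.0

d_R = 2.44 × (8000 km) × (6000/3400)^(1/3) = 23590 km
d/d_R = (71000) / (23590) = 3.0
Since d/d_R > 1, the body is outside the Roche limit.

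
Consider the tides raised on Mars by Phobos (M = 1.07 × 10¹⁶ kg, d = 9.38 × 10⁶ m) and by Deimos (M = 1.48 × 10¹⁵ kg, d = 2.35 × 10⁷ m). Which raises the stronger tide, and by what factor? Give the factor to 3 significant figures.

Phobos, by a factor of ≈ 114

Tidal acceleration ∝ M/d³, so compare M/d³ for each.
Phobos: (1.07 × 10¹⁶) / (9.38 × 10⁶)³ = 1.297 × 10⁻⁵
Deimos: (1.48 × 10¹⁵) / (2.35 × 10⁷)³ = 1.140 × 10⁻⁷
Ratio (larger/smaller) = 114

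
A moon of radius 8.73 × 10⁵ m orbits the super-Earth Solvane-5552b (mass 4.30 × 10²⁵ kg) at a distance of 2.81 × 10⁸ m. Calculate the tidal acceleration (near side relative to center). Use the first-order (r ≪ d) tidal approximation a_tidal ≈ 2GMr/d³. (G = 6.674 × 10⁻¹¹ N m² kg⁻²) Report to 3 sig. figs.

2.26 × 10⁻⁴ m/s²

Δa = 2GMr/d³
   = 2 × (6.674 × 10⁻¹¹) × (4.30 × 10²⁵) × (8.73 × 10⁵) / (2.81 × 10⁸)³
   = 2.26 × 10⁻⁴ m/s²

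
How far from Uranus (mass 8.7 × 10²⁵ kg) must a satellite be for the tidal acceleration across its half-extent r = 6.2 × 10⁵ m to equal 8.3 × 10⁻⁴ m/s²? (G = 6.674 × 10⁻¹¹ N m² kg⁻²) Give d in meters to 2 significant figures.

2GMr/d³ = a_tidal  ⇒  d = (2GMr / a_tidal)^(1/3)
d = (2 × 6.674×10⁻¹¹ × (8.7 × 10²⁵) × (6.2 × 10⁵) / (8.3 × 10⁻⁴))^(1/3)
  = 2.1 × 10⁸ m

2.1 × 10⁸ m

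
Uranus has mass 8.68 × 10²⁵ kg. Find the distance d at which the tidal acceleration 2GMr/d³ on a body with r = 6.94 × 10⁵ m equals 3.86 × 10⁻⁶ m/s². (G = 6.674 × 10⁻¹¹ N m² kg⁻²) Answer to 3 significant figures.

2GMr/d³ = a_tidal  ⇒  d = (2GMr / a_tidal)^(1/3)
d = (2 × 6.674×10⁻¹¹ × (8.68 × 10²⁵) × (6.94 × 10⁵) / (3.86 × 10⁻⁶))^(1/3)
  = 1.28 × 10⁹ m

1.28 × 10⁹ m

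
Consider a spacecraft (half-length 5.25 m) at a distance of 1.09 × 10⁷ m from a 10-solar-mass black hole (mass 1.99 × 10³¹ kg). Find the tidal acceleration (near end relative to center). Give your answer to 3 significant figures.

1.08 × 10¹ m/s²

Δa = 2GMr/d³
   = 2 × (6.674 × 10⁻¹¹) × (1.99 × 10³¹) × (5.25) / (1.09 × 10⁷)³
   = 1.08 × 10¹ m/s²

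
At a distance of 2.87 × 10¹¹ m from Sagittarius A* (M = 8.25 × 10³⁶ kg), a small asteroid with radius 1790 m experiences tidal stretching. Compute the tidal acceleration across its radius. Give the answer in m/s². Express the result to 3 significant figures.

Δa = 2GMr/d³
   = 2 × (6.674 × 10⁻¹¹) × (8.25 × 10³⁶) × (1790) / (2.87 × 10¹¹)³
   = 8.34 × 10⁻⁵ m/s²

8.34 × 10⁻⁵ m/s²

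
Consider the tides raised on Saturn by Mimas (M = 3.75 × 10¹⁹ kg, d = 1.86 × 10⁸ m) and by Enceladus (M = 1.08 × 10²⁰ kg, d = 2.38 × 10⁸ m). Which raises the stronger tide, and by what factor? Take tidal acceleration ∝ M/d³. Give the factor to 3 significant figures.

Tidal stretch scales as M/d³; compute that for each body.
Mimas: (3.75 × 10¹⁹) / (1.86 × 10⁸)³ = 5.828 × 10⁻⁶
Enceladus: (1.08 × 10²⁰) / (2.38 × 10⁸)³ = 8.011 × 10⁻⁶
Ratio (larger/smaller) = 1.37

Enceladus, by a factor of ≈ 1.37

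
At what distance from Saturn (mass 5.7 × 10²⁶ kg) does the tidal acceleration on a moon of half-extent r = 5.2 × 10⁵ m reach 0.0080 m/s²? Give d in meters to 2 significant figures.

1.7 × 10⁸ m

2GMr/d³ = a_tidal  ⇒  d = (2GMr / a_tidal)^(1/3)
d = (2 × 6.674×10⁻¹¹ × (5.7 × 10²⁶) × (5.2 × 10⁵) / (0.0080))^(1/3)
  = 1.7 × 10⁸ m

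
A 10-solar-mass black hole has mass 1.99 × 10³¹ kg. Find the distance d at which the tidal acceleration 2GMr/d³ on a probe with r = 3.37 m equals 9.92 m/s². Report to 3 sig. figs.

9.66 × 10⁶ m

2GMr/d³ = a_tidal  ⇒  d = (2GMr / a_tidal)^(1/3)
d = (2 × 6.674×10⁻¹¹ × (1.99 × 10³¹) × (3.37) / (9.92))^(1/3)
  = 9.66 × 10⁶ m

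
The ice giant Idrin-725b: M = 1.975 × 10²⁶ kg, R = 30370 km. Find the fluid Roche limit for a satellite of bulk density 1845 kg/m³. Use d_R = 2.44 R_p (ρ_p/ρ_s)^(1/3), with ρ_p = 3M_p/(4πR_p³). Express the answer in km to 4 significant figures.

71870 km

ρ_p = 3M_p/(4πR_p³) = 3 × (1.975 × 10²⁶) / (4π × (3.037 × 10⁷ m)³) = 1683 kg/m³
d_R = 2.44 × 30370 km × (1683/1845)^(1/3)
    = 71870 km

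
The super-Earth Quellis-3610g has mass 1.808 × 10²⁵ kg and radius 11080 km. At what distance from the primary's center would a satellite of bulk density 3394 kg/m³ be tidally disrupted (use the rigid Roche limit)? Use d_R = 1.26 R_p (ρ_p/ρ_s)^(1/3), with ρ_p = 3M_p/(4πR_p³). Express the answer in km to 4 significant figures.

13650 km

ρ_p = 3M_p/(4πR_p³) = 3 × (1.808 × 10²⁵) / (4π × (1.108 × 10⁷ m)³) = 3173 kg/m³
d_R = 1.26 × 11080 km × (3173/3394)^(1/3)
    = 13650 km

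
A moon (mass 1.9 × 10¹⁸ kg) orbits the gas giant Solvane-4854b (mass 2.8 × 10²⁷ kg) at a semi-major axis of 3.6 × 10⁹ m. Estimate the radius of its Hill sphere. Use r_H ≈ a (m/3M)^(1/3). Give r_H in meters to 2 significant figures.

2.2 × 10⁶ m

r_H ≈ a (m/3M)^(1/3)
    = (3.6 × 10⁹) × (1.9 × 10¹⁸ / (3 × 2.8 × 10²⁷))^(1/3)
    = 2.2 × 10⁶ m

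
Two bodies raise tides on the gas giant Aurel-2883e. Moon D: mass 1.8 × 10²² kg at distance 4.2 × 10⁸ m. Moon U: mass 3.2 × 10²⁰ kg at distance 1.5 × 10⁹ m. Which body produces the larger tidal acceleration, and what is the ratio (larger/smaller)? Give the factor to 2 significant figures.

Moon D, by a factor of ≈ 2600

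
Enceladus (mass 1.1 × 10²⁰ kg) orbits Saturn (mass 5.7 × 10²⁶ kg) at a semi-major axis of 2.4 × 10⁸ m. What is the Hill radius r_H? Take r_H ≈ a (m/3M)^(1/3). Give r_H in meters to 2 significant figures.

9.6 × 10⁵ m

r_H ≈ a (m/3M)^(1/3)
    = (2.4 × 10⁸) × (1.1 × 10²⁰ / (3 × 5.7 × 10²⁶))^(1/3)
    = 9.6 × 10⁵ m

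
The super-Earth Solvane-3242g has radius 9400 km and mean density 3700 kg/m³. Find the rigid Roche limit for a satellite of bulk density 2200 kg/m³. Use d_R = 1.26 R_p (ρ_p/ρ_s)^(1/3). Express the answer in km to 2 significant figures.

d_R = 1.26 × 9400 km × (3700/2200)^(1/3)
    = 14000 km

14000 km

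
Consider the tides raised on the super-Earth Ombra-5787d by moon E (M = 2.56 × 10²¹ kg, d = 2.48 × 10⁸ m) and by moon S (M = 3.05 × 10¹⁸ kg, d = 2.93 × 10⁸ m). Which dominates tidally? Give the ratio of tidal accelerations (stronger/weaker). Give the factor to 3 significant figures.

Compare M/d³ for the two perturbers:
Moon E: (2.56 × 10²¹) / (2.48 × 10⁸)³ = 1.678 × 10⁻⁴
Moon S: (3.05 × 10¹⁸) / (2.93 × 10⁸)³ = 1.213 × 10⁻⁷
Ratio (larger/smaller) = 1380

Moon E, by a factor of ≈ 1380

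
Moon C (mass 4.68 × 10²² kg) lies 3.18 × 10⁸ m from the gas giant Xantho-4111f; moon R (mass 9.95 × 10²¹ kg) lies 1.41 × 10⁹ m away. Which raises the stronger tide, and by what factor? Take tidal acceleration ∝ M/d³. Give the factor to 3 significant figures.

Moon C, by a factor of ≈ 410

The tide-raising term goes as M/d³ (the gradient of a 1/d² field).
Moon C: (4.68 × 10²²) / (3.18 × 10⁸)³ = 1.455 × 10⁻³
Moon R: (9.95 × 10²¹) / (1.41 × 10⁹)³ = 3.549 × 10⁻⁶
Ratio (larger/smaller) = 410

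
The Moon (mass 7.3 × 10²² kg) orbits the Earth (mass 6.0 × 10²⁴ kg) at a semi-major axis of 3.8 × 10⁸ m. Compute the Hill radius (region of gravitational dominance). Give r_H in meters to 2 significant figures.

6.1 × 10⁷ m

r_H ≈ a (m/3M)^(1/3)
    = (3.8 × 10⁸) × (7.3 × 10²² / (3 × 6.0 × 10²⁴))^(1/3)
    = 6.1 × 10⁷ m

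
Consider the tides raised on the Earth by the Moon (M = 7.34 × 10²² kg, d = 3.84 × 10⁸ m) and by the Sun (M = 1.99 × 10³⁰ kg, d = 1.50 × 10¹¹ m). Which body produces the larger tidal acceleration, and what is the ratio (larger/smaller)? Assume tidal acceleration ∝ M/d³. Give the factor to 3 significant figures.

The Moon, by a factor of ≈ 2.20

Compare M/d³ for the two perturbers:
The Moon: (7.34 × 10²²) / (3.84 × 10⁸)³ = 1.296 × 10⁻³
The Sun: (1.99 × 10³⁰) / (1.50 × 10¹¹)³ = 5.896 × 10⁻⁴
Ratio (larger/smaller) = 2.20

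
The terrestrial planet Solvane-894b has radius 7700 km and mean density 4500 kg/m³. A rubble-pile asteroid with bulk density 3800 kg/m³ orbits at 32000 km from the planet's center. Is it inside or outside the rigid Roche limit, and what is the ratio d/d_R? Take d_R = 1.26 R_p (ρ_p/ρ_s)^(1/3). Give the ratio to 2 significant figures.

d_R = 1.26 × (7700 km) × (4500/3800)^(1/3) = 10260 km
d/d_R = (32000) / (10260) = 3.1
Since d/d_R > 1, the body is outside the Roche limit.

outside; d/d_R ≈ 3.1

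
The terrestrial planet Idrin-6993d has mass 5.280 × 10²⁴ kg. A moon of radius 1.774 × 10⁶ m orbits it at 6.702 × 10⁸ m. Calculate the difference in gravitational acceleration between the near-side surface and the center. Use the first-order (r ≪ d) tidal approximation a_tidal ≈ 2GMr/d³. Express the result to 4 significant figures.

a_tidal = 2GMr/d³
        = 2 × (6.674 × 10⁻¹¹) × (5.280 × 10²⁴) × (1.774 × 10⁶) / (6.702 × 10⁸)³
        = 4.153 × 10⁻⁶ m/s²

4.153 × 10⁻⁶ m/s²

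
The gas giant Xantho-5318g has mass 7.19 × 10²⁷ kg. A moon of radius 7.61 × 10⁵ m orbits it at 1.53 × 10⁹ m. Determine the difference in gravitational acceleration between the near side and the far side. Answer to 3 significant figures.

The field gradient is 2GM/d³; across the full diameter 2r the difference is 4GMr/d³.
a_tidal = 4GMr/d³
        = 4 × (6.674 × 10⁻¹¹) × (7.19 × 10²⁷) × (7.61 × 10⁵) / (1.53 × 10⁹)³
        = 4.08 × 10⁻⁴ m/s²

4.08 × 10⁻⁴ m/s²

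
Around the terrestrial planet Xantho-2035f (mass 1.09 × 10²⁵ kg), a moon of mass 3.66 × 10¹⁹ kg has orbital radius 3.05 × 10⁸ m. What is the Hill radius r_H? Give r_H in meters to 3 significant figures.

3.17 × 10⁶ m

r_H ≈ a (m/3M)^(1/3)
    = (3.05 × 10⁸) × (3.66 × 10¹⁹ / (3 × 1.09 × 10²⁵))^(1/3)
    = 3.17 × 10⁶ m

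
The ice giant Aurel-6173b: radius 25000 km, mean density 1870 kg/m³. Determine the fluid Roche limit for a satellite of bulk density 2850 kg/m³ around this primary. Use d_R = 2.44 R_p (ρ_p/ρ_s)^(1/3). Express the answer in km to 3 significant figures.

53000 km

d_R = 2.44 × 25000 km × (1870/2850)^(1/3)
    = 53000 km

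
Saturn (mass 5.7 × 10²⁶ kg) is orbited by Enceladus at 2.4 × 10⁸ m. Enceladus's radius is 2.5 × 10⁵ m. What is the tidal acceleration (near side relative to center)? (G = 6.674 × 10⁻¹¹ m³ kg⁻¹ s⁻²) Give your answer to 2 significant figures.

1.4 × 10⁻³ m/s²

a_tidal = 2GMr/d³
        = 2 × (6.674 × 10⁻¹¹) × (5.7 × 10²⁶) × (2.5 × 10⁵) / (2.4 × 10⁸)³
        = 1.4 × 10⁻³ m/s²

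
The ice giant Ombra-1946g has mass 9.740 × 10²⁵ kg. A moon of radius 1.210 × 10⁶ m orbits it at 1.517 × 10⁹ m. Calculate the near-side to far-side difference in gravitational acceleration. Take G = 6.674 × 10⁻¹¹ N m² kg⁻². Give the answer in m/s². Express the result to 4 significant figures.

9.012 × 10⁻⁶ m/s²

Δg = 4GMr/d³
   = 4 × (6.674 × 10⁻¹¹) × (9.740 × 10²⁵) × (1.210 × 10⁶) / (1.517 × 10⁹)³
   = 9.012 × 10⁻⁶ m/s²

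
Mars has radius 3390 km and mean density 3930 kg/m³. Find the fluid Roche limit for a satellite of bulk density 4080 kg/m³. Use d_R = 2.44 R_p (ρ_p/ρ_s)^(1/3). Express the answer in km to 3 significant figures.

8170 km

d_R = 2.44 × 3390 km × (3930/4080)^(1/3)
    = 8170 km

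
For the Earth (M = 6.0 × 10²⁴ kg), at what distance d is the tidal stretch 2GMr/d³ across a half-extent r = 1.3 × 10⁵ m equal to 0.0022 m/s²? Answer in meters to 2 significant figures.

3.6 × 10⁷ m

2GMr/d³ = a_tidal  ⇒  d = (2GMr / a_tidal)^(1/3)
d = (2 × 6.674×10⁻¹¹ × (6.0 × 10²⁴) × (1.3 × 10⁵) / (0.0022))^(1/3)
  = 3.6 × 10⁷ m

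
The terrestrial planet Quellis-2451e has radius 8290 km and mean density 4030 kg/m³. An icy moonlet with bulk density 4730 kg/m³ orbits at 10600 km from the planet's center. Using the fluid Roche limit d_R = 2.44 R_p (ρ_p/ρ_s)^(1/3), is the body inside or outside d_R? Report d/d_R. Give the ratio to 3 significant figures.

inside; d/d_R ≈ 0.553

d_R = 2.44 × (8290 km) × (4030/4730)^(1/3) = 19180 km
d/d_R = (10600) / (19180) = 0.553
Since d/d_R < 1, the body is inside the Roche limit.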